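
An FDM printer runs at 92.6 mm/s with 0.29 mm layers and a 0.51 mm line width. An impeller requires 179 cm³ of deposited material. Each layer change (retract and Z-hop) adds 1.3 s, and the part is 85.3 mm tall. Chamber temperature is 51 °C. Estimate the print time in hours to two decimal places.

Extrusion cross-section = 0.29 × 0.51, so 0.1479 mm².
Toolpath length = 179 cm³ / 0.1479 mm² = 179000 / 0.1479 = 1210277.2 mm.
Print-move time = 1210277.2 / 92.6 = 13069.9 s.
Layer count = ceil(85.3 / 0.29) = 295.
Layer-change overhead = 295 × 1.3, so 383.5 s.
Altogether 13069.9 + 383.5 = 13453.4 s, i.e. 3.74 hours.

3.74 hours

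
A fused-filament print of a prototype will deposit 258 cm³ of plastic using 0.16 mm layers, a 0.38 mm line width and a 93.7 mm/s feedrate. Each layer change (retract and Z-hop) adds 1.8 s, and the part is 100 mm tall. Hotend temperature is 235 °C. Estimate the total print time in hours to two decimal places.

Line area: 0.16 × 0.38 → 0.0608 mm².
Total extruded path = 258000/0.0608 = 4243421.1 mm.
Extrusion time: 4243421.1 / 93.7 → 45287.3 s.
Layer count = ceil(100 / 0.16) = 625.
Z-hop total = 625 × 1.8, so 1125 s.
Total = 45287.3 + 1125 = 46412.3 s = 12.89 hours.

12.89 hours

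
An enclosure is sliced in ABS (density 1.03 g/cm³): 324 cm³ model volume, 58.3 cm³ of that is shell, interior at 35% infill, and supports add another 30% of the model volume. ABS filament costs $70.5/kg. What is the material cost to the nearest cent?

$18.04

Volume inside the shell = 324 − 58.3, so 265.7 cm³.
Infill volume = 0.35 × 265.7, so 92.995 cm³.
Support = 0.30 × 324 = 97.2 cm³.
Total printed volume = 58.3 + 92.995 + 97.2, so 248.495 cm³.
Mass = 248.495 × 1.03 = 255.94985 g.
Cost = 255.94985 g / 1000 × $70.5/kg = $18.04.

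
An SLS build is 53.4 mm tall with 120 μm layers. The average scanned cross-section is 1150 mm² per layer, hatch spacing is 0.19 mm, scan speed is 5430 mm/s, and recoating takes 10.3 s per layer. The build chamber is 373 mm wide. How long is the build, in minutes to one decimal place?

84.7 minutes

Number of layers: 53.4 / 0.12 → 445 (rounded up).
Per-layer scan distance: 1150 / 0.19 → 6052.6 mm.
Laser time per layer = 6052.6 / 5430 = 1.1147 s.
Per-layer time = 1.1147 + 10.3, so 11.4147 s.
445 layers × 11.4147 s/layer = 5079.5415 s, i.e. 84.7 minutes.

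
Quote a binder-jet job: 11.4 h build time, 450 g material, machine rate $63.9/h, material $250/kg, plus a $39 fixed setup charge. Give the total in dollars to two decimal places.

Time charge: 63.9 × 11.4 → $728.46.
Feedstock cost = 250 × 450/1000, so $112.50.
Adding setup: 728.46 + 112.50 + 39 → $879.96.

$879.96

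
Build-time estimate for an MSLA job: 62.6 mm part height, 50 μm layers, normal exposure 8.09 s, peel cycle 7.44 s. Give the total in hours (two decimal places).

Number of layers: 62.6 / 0.05 → 1252 (rounded up).
Cycle time = 8.09 + 7.44, so 15.53 s.
Build time: 1252 × 15.53 s = 19443.56 s, i.e. 5.40 hours.

5.40 hours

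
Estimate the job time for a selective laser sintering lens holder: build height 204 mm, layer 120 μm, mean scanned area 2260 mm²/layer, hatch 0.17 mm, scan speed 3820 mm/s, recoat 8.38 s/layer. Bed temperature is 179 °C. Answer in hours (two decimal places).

5.60 hours

Number of layers: 204 / 0.12 → 1700 (rounded up).
Hatch length per layer: 2260 / 0.17 → 13294.1 mm.
Scan time per layer = 13294.1 / 3820 = 3.4801 s.
Time per layer: 3.4801 + 8.38 → 11.8601 s.
Build time = 1700 × 11.8601 = 20162.17 s = 5.60 hours.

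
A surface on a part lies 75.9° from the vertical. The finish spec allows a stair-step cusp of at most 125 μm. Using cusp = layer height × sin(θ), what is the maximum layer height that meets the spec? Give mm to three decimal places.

0.129 mm

t = h_c / sin θ = 0.125 / 0.9699 = 0.129 mm.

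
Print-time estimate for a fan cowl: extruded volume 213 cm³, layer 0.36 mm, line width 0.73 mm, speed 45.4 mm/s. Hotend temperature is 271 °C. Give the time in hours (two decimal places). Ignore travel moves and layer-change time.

4.96 hours

Bead cross-section = 0.36 × 0.73 = 0.2628 mm².
Total extruded path = 213000/0.2628 = 810502.3 mm.
Extrusion time = 810502.3 / 45.4 = 17852.5 s.
Converting: 17852.5 s = 4.96 hours.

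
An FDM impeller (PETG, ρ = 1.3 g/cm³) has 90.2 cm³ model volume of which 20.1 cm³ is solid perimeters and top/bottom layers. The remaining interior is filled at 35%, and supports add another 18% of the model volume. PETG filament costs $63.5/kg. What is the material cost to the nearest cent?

$5.02

Volume inside the shell: 90.2 − 20.1 → 70.1 cm³.
Deposited infill: 0.35 × 70.1 → 24.535 cm³.
Support: 0.18 × 90.2 → 16.236 cm³.
Deposited volume = 20.1 + 24.535 + 16.236 = 60.871 cm³.
Mass = 60.871 × 1.3 = 79.1323 g.
Cost = 79.1323 g / 1000 × $63.5/kg = $5.02.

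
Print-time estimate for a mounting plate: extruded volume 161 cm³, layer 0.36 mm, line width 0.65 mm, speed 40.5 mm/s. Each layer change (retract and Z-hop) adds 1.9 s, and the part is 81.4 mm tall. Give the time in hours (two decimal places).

Bead cross-section = 0.36 × 0.65, so 0.234 mm².
Toolpath length = 161 cm³ / 0.234 mm² = 161000 / 0.234 = 688034.2 mm.
Extrusion time = 688034.2 / 40.5, so 16988.5 s.
Layer count = ceil(81.4 / 0.36) = 227.
Non-print overhead = 227 × 1.9 = 431.3 s.
Altogether 16988.5 + 431.3 = 17419.8 s, i.e. 4.84 hours.

4.84 hours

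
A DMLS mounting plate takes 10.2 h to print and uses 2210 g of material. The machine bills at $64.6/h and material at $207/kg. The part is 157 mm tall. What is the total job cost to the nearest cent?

$1116.39

Machine cost = 64.6 × 10.2, so $658.92.
Material charge = 207 × 2210/1000, so $457.47.
Total = 658.92 + 457.47 = $1116.39.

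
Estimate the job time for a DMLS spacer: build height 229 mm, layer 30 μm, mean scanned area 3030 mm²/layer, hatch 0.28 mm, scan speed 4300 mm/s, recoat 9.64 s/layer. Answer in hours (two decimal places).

25.78 hours

Layer count = ceil(229 / 0.03) = 7634.
Hatch length per layer: 3030 / 0.28 → 10821.4 mm.
Laser time per layer = 10821.4 / 4300, so 2.5166 s.
Time per layer: 2.5166 + 9.64 → 12.1566 s.
7634 layers × 12.1566 s/layer = 92803.4844 s, i.e. 25.78 hours.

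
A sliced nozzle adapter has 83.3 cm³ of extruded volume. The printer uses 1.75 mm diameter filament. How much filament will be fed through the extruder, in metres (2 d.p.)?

Cross-section of 1.75 mm filament: π·(1.75/2)² = 2.4053 mm².
Length = 83.3 cm³ / 2.4053 mm² = 83300 / 2.4053 = 34631.85 mm = 34.63 m.

34.63 m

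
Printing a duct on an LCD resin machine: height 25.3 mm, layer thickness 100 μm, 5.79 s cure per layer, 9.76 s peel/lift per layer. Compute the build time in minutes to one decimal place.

65.6 minutes

Layer count = ceil(25.3 / 0.1) = 253.
Per-layer time = 5.79 + 9.76, so 15.55 s.
Total = 253 × 15.55 = 3934.15 s = 65.6 minutes.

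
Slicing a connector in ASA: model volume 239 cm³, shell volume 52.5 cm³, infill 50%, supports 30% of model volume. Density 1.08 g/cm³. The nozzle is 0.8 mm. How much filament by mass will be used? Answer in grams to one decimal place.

Volume inside the shell = 239 − 52.5, so 186.5 cm³.
Infill deposited = 0.50 × 186.5, so 93.25 cm³.
Support = 0.30 × 239, so 71.7 cm³.
Total extruded = 52.5 + 93.25 + 71.7 = 217.45 cm³.
Mass: 217.45 × 1.08 → 234.846 g.

234.8 g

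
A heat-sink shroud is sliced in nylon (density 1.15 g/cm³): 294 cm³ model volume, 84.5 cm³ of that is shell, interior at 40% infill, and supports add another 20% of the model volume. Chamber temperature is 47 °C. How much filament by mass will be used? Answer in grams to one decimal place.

261.2 g

Volume inside the shell = 294 − 84.5 = 209.5 cm³.
Deposited infill: 0.40 × 209.5 → 83.8 cm³.
Support: 0.20 × 294 → 58.8 cm³.
Total printed volume: 84.5 + 83.8 + 58.8 → 227.1 cm³.
Mass: 227.1 × 1.15 → 261.165 g.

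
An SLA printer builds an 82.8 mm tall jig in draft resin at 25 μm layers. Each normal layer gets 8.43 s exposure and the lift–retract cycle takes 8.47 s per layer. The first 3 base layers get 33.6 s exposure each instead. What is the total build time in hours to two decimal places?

15.57 hours

Layers = ⌈82.8/0.025⌉ = 3312.
Base layers: 3 × (33.6 + 8.47) → 126.21 s.
Remaining layers = 3309 × (8.43 + 8.47), so 55922.1 s.
Total = 126.21 + 55922.1 = 56048.31 s = 15.57 hours.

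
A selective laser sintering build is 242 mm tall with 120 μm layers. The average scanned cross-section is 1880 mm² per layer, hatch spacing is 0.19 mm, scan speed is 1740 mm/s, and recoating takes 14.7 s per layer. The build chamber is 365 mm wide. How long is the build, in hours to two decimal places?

11.42 hours

Layers = ⌈242/0.12⌉ = 2017.
Per-layer scan distance = 1880 / 0.19 = 9894.7 mm.
Per-layer scan time = 9894.7 / 1740 = 5.6866 s.
Layer cycle: 5.6866 + 14.7 → 20.3866 s.
Total: 2017 × 20.3866 s = 41119.7722 s → 11.42 hours.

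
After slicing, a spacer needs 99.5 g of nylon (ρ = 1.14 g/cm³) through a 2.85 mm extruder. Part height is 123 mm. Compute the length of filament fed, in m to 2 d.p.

13.68 m

Extruded volume: 99.5/1.14 = 87.2807 cm³ (87280.7 mm³).
A = π r² = π × 1.425² = 6.3794 mm².
L = V/A = 87280.7/6.3794 = 13681.65 mm → 13.68 m.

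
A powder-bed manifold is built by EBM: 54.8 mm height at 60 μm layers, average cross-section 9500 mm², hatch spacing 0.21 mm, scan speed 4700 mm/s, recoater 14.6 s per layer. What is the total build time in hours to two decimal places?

6.15 hours

Layers = ⌈54.8/0.06⌉ = 914.
Hatch length per layer = 9500 / 0.21, so 45238.1 mm.
Scan time per layer = 45238.1 / 4700 = 9.6251 s.
Per-layer time: 9.6251 + 14.6 → 24.2251 s.
Build time = 914 × 24.2251 = 22141.7414 s = 6.15 hours.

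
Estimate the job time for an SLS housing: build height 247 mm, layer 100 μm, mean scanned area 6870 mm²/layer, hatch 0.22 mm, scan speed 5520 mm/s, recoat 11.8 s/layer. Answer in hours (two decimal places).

11.98 hours

Layers = ⌈247/0.1⌉ = 2470.
Scan path per layer = 6870 / 0.22, so 31227.3 mm.
Scan time per layer = 31227.3 / 5520, so 5.6571 s.
Per-layer time = 5.6571 + 11.8, so 17.4571 s.
Total: 2470 × 17.4571 s = 43119.037 s → 11.98 hours.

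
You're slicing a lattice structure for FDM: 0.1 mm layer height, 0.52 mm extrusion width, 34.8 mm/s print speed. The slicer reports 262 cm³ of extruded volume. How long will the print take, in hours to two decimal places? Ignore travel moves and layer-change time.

40.22 hours

Bead cross-section: 0.1 × 0.52 → 0.052 mm².
Total extruded path = 262000/0.052 = 5038461.5 mm.
Print-move time: 5038461.5 / 34.8 → 144783.4 s.
144783.4 s = 40.22 hours.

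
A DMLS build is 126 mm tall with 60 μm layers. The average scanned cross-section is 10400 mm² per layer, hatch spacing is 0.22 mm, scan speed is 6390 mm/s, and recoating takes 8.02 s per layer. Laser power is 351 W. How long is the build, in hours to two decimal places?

Number of layers: 126 / 0.06 → 2100 (rounded up).
Per-layer scan distance = 10400 / 0.22, so 47272.7 mm.
Scan time per layer = 47272.7 / 6390 = 7.3979 s.
Time per layer: 7.3979 + 8.02 → 15.4179 s.
Build time = 2100 × 15.4179 = 32377.59 s = 8.99 hours.

8.99 hours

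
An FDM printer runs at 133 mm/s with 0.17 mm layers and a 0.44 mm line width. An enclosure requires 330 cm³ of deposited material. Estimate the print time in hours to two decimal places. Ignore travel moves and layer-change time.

9.21 hours

Bead cross-section = 0.17 × 0.44, so 0.0748 mm².
Toolpath length = 330 cm³ / 0.0748 mm² = 330000 / 0.0748 = 4411764.7 mm.
Extrusion time = 4411764.7 / 133 = 33171.2 s.
Converting: 33171.2 s = 9.21 hours.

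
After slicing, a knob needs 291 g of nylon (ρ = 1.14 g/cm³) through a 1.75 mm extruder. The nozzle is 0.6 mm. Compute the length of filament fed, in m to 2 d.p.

106.13 m

Volume = 291 g / 1.14 g·cm⁻³ = 255.2632 cm³ = 255263.2 mm³.
Cross-section of 1.75 mm filament: π·(1.75/2)² = 2.4053 mm².
Length = 255263.2 / 2.4053 = 106125.31 mm = 106.13 m.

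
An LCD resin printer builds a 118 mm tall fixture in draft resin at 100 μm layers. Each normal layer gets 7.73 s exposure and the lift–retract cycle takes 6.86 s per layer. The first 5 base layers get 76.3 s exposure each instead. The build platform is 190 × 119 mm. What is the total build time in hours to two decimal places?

4.88 hours

Layers = ⌈118/0.1⌉ = 1180.
Burn-in layers = 5 × (76.3 + 6.86) = 415.8 s.
Remaining layers: 1175 × (7.73 + 6.86) → 17143.25 s.
Sum: 415.8 + 17143.25 = 17559.05 s → 4.88 hours.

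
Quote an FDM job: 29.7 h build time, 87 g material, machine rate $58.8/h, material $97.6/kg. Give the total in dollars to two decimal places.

$1754.85

Machine cost = 58.8 × 29.7, so $1746.36.
Material cost = 97.6 × 87/1000 = $8.4912.
Job cost: 1746.36 + 8.4912 = 1754.8512 ≈ $1754.85.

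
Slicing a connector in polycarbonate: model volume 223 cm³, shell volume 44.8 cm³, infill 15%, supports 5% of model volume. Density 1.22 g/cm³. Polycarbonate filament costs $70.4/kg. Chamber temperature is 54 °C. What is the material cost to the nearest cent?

Volume inside the shell = 223 − 44.8 = 178.2 cm³.
Infill deposited = 0.15 × 178.2 = 26.73 cm³.
Support: 0.05 × 223 → 11.15 cm³.
Total printed volume = 44.8 + 26.73 + 11.15 = 82.68 cm³.
Mass = 82.68 × 1.22, so 100.8696 g.
Cost = 100.8696 g / 1000 × $70.4/kg = $7.10.

$7.10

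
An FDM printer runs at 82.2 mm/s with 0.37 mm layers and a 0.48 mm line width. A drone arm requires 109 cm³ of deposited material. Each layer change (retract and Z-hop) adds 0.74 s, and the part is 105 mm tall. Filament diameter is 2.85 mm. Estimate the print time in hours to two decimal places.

2.13 hours

Bead cross-section: 0.37 × 0.48 → 0.1776 mm².
Total extruded path = 109000/0.1776 = 613738.7 mm.
Time extruding: 613738.7 / 82.2 → 7466.4 s.
Number of layers: 105 / 0.37 → 284 (rounded up).
Z-hop total = 284 × 0.74 = 210.16 s.
Total = 7466.4 + 210.16 = 7676.56 s = 2.13 hours.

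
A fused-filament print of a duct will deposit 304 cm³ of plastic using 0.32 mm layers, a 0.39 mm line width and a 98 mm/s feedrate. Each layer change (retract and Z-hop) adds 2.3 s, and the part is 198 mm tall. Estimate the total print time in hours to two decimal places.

Bead cross-section: 0.32 × 0.39 → 0.1248 mm².
Toolpath length = 304 cm³ / 0.1248 mm² = 304000 / 0.1248 = 2435897.4 mm.
Extrusion time = 2435897.4 / 98, so 24856.1 s.
Number of layers: 198 / 0.32 → 619 (rounded up).
Non-print overhead = 619 × 2.3 = 1423.7 s.
Total = 24856.1 + 1423.7 = 26279.8 s = 7.30 hours.

7.30 hours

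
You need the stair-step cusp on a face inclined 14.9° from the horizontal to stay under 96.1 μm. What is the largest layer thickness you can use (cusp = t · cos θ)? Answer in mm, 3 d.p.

t = h_c / cos θ = 0.0961 / 0.9664 = 0.099 mm.

0.099 mm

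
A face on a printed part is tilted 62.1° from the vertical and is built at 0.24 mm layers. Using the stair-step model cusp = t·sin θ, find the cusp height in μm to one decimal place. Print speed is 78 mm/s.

sin(62.1°) = 0.8838, so cusp = 0.24 × 0.8838 = 0.212112 mm → 212.1 μm.

212.1 μm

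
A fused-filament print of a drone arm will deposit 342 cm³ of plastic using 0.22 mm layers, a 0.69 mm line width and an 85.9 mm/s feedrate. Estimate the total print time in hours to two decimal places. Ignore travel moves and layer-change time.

Bead cross-section: 0.22 × 0.69 → 0.1518 mm².
Path length: 342000 mm³ / 0.1518 mm² → 2252964.4 mm.
Extrusion time = 2252964.4 / 85.9, so 26227.8 s.
That's 26227.8 s → 7.29 hours.

7.29 hours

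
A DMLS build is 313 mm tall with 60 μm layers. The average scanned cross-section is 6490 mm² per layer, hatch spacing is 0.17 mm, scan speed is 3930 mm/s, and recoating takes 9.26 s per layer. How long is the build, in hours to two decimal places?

27.50 hours

Layers = ⌈313/0.06⌉ = 5217.
Hatch length per layer = 6490 / 0.17, so 38176.5 mm.
Scan time per layer: 38176.5 / 3930 → 9.7141 s.
Time per layer = 9.7141 + 9.26 = 18.9741 s.
Build time = 5217 × 18.9741 = 98987.8797 s = 27.50 hours.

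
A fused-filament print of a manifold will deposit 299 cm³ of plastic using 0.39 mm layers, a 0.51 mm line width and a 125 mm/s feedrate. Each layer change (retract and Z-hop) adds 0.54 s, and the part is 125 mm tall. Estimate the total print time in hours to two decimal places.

Line area: 0.39 × 0.51 → 0.1989 mm².
Total extruded path = 299000/0.1989 = 1503268 mm.
Time extruding = 1503268 / 125 = 12026.1 s.
Layers = ⌈125/0.39⌉ = 321.
Layer-change overhead = 321 × 0.54, so 173.34 s.
Altogether 12026.1 + 173.34 = 12199.44 s, i.e. 3.39 hours.

3.39 hours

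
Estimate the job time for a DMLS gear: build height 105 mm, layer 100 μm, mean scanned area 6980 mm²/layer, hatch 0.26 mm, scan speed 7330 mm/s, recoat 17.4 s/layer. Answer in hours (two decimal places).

Layers = ⌈105/0.1⌉ = 1050.
Per-layer scan distance = 6980 / 0.26, so 26846.2 mm.
Scan time per layer = 26846.2 / 7330 = 3.6625 s.
Time per layer = 3.6625 + 17.4, so 21.0625 s.
1050 layers × 21.0625 s/layer = 22115.625 s, i.e. 6.14 hours.

6.14 hours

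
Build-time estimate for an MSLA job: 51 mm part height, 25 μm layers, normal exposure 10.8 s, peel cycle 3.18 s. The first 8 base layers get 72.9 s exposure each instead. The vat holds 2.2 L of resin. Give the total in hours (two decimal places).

Layers = ⌈51/0.025⌉ = 2040.
Burn-in layers = 8 × (72.9 + 3.18) = 608.64 s.
Regular layers: 2032 × (10.8 + 3.18) → 28407.36 s.
Sum: 608.64 + 28407.36 = 29016 s → 8.06 hours.

8.06 hours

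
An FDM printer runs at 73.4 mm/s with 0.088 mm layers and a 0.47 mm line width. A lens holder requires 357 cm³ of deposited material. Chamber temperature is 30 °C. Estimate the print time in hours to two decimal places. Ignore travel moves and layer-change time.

Extrusion cross-section = 0.088 × 0.47 = 0.04136 mm².
Toolpath length = 357 cm³ / 0.04136 mm² = 357000 / 0.04136 = 8631528 mm.
Print-move time: 8631528 / 73.4 → 117595.7 s.
In the requested units: 117595.7 s = 32.67 hours.

32.67 hours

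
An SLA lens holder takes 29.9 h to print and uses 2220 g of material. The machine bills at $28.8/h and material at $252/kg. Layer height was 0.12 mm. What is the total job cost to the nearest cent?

Machine-time cost: 28.8 × 29.9 → $861.12.
Feedstock cost = 252 × 2220/1000, so $559.44.
Total = 861.12 + 559.44 = $1420.56.

$1420.56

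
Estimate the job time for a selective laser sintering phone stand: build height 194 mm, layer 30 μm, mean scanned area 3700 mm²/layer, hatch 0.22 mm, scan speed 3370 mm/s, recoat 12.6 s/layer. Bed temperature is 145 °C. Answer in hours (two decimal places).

Number of layers: 194 / 0.03 → 6467 (rounded up).
Scan path per layer: 3700 / 0.22 → 16818.2 mm.
Scan time per layer = 16818.2 / 3370, so 4.9906 s.
Per-layer time = 4.9906 + 12.6, so 17.5906 s.
6467 layers × 17.5906 s/layer = 113758.4102 s, i.e. 31.60 hours.

31.60 hours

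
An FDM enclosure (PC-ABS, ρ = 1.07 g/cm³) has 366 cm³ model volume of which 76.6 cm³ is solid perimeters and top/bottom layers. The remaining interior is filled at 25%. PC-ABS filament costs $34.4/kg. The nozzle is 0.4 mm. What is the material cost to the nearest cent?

$5.48

Interior volume = 366 − 76.6 = 289.4 cm³.
Infill deposited = 0.25 × 289.4, so 72.35 cm³.
Deposited volume = 76.6 + 72.35, so 148.95 cm³.
Mass = 148.95 × 1.07, so 159.3765 g.
At $34.4/kg: 159.3765/1000 × 34.4 = $5.48.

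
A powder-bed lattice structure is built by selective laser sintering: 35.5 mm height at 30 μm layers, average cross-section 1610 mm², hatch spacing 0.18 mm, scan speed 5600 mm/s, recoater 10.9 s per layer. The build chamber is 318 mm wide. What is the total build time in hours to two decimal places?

Number of layers: 35.5 / 0.03 → 1184 (rounded up).
Hatch length per layer = 1610 / 0.18, so 8944.4 mm.
Scan time per layer = 8944.4 / 5600 = 1.5972 s.
Time per layer: 1.5972 + 10.9 → 12.4972 s.
Build time = 1184 × 12.4972 = 14796.6848 s = 4.11 hours.

4.11 hours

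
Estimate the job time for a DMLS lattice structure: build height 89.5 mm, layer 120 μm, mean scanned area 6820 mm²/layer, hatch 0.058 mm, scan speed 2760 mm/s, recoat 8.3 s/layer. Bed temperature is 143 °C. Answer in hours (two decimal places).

10.55 hours

Number of layers: 89.5 / 0.12 → 746 (rounded up).
Hatch length per layer: 6820 / 0.058 → 117586.2 mm.
Per-layer scan time = 117586.2 / 2760 = 42.6037 s.
Per-layer time: 42.6037 + 8.3 → 50.9037 s.
Total: 746 × 50.9037 s = 37974.1602 s → 10.55 hours.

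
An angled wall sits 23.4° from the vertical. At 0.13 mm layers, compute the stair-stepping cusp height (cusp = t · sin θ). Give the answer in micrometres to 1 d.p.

Cusp = layer height × sin(23.4°) = 0.13 × 0.3971 = 0.051623 mm = 51.6 μm.

51.6 μm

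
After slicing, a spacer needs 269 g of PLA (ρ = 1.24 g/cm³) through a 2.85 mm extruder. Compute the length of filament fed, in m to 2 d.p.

34.01 m

Volume = 269 g / 1.24 g·cm⁻³ = 216.9355 cm³ = 216935.5 mm³.
A = π r² = π × 1.425² = 6.3794 mm².
Length = 216935.5 / 6.3794 = 34005.63 mm = 34.01 m.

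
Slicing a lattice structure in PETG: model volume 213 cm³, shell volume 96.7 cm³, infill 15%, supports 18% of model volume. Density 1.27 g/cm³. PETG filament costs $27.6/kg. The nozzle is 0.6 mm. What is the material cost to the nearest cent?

$5.34

Interior volume: 213 − 96.7 → 116.3 cm³.
Infill volume = 0.15 × 116.3 = 17.445 cm³.
Support = 0.18 × 213 = 38.34 cm³.
Deposited volume = 96.7 + 17.445 + 38.34 = 152.485 cm³.
Mass = 152.485 × 1.27 = 193.65595 g.
At $27.6/kg: 193.65595/1000 × 27.6 = $5.34.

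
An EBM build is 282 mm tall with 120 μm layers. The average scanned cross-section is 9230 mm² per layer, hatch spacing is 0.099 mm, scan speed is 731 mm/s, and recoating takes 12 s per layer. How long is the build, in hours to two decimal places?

91.09 hours

Layers = ⌈282/0.12⌉ = 2350.
Per-layer scan distance = 9230 / 0.099, so 93232.3 mm.
Scan time per layer = 93232.3 / 731 = 127.5408 s.
Per-layer time: 127.5408 + 12 → 139.5408 s.
Build time = 2350 × 139.5408 = 327920.88 s = 91.09 hours.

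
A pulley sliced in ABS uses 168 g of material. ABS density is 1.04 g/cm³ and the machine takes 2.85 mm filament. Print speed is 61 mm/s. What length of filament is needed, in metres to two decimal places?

Extruded volume: 168/1.04 = 161.5385 cm³ (161538.5 mm³).
Cross-section of 2.85 mm filament: π·(2.85/2)² = 6.3794 mm².
L = V/A = 161538.5/6.3794 = 25321.9 mm → 25.32 m.

25.32 m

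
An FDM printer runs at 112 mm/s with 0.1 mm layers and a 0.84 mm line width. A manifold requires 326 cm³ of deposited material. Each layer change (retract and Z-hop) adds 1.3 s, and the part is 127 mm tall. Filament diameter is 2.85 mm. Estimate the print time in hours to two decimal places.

10.08 hours

Bead cross-section: 0.1 × 0.84 → 0.084 mm².
Total extruded path = 326000/0.084 = 3880952.4 mm.
Print-move time = 3880952.4 / 112, so 34651.4 s.
Number of layers: 127 / 0.1 → 1270 (rounded up).
Layer-change overhead = 1270 × 1.3, so 1651 s.
Total = 34651.4 + 1651 = 36302.4 s = 10.08 hours.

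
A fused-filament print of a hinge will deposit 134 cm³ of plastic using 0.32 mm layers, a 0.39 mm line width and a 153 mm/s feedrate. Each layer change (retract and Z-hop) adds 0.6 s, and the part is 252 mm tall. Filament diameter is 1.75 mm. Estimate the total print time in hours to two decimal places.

Bead cross-section = 0.32 × 0.39, so 0.1248 mm².
Total extruded path = 134000/0.1248 = 1073717.9 mm.
Time extruding = 1073717.9 / 153, so 7017.8 s.
Layers = ⌈252/0.32⌉ = 788.
Non-print overhead = 788 × 0.6, so 472.8 s.
Total = 7017.8 + 472.8 = 7490.6 s = 2.08 hours.

2.08 hours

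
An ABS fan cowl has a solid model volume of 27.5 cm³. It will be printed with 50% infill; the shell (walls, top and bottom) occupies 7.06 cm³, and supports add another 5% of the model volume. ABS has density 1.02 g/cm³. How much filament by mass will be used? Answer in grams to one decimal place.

19.0 g

Infill region: 27.5 − 7.06 → 20.44 cm³.
Infill volume: 0.50 × 20.44 → 10.22 cm³.
Support = 0.05 × 27.5, so 1.375 cm³.
Deposited volume: 7.06 + 10.22 + 1.375 → 18.655 cm³.
Mass: 18.655 × 1.02 → 19.0281 g.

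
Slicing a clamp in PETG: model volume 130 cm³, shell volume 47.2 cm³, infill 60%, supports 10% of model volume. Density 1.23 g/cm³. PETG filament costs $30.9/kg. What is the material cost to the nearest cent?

$4.18

Infill region = 130 − 47.2, so 82.8 cm³.
Infill volume = 0.60 × 82.8, so 49.68 cm³.
Support: 0.10 × 130 → 13 cm³.
Total printed volume: 47.2 + 49.68 + 13 → 109.88 cm³.
Mass = 109.88 × 1.23 = 135.1524 g.
Cost = 135.1524 g / 1000 × $30.9/kg = $4.18.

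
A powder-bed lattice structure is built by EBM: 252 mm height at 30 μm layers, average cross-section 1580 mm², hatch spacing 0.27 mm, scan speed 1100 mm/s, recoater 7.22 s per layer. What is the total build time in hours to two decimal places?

29.26 hours

Layers = ⌈252/0.03⌉ = 8400.
Hatch length per layer = 1580 / 0.27, so 5851.9 mm.
Beam time per layer = 5851.9 / 1100 = 5.3199 s.
Per-layer time = 5.3199 + 7.22, so 12.5399 s.
Build time = 8400 × 12.5399 = 105335.16 s = 29.26 hours.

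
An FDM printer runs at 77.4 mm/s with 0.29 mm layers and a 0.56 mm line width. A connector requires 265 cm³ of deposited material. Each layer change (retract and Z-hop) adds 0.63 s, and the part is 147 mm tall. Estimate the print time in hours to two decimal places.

Extrusion cross-section: 0.29 × 0.56 → 0.1624 mm².
Total extruded path = 265000/0.1624 = 1631773.4 mm.
Time extruding = 1631773.4 / 77.4 = 21082.3 s.
Layer count = ceil(147 / 0.29) = 507.
Z-hop total = 507 × 0.63 = 319.41 s.
Total = 21082.3 + 319.41 = 21401.71 s = 5.94 hours.

5.94 hours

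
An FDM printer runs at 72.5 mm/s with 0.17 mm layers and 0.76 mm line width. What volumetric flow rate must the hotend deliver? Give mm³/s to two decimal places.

9.37

A = 0.17 × 0.76, so 0.1292 mm².
Q = v·A = 72.5 × 0.1292 = 9.37 mm³/s.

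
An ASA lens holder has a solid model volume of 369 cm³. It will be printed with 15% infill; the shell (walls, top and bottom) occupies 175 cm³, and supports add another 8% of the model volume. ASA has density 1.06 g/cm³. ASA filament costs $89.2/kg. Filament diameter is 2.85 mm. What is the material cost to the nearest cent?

$22.09

Infill region = 369 − 175, so 194 cm³.
Infill volume: 0.15 × 194 → 29.1 cm³.
Support = 0.08 × 369, so 29.52 cm³.
Total printed volume = 175 + 29.1 + 29.52 = 233.62 cm³.
Mass = 233.62 × 1.06, so 247.6372 g.
Cost = 247.6372 g / 1000 × $89.2/kg = $22.09.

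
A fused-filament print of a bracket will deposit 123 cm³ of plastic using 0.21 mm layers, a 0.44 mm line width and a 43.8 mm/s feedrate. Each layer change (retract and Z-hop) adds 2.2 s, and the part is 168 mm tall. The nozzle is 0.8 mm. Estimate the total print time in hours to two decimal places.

Line area = 0.21 × 0.44 = 0.0924 mm².
Total extruded path = 123000/0.0924 = 1331168.8 mm.
Time extruding = 1331168.8 / 43.8 = 30392 s.
Number of layers: 168 / 0.21 → 800 (rounded up).
Non-print overhead = 800 × 2.2 = 1760 s.
Total = 30392 + 1760 = 32152 s = 8.93 hours.

8.93 hours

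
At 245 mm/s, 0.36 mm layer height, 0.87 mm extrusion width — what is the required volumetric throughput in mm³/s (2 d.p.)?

76.73

Extrusion cross-section: 0.36 × 0.87 → 0.3132 mm².
Volumetric flow = 245 × 0.3132 = 76.73 mm³/s.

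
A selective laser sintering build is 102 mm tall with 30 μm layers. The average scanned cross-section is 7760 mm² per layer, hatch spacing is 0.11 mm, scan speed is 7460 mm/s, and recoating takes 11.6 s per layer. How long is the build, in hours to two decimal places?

19.89 hours

Layers = ⌈102/0.03⌉ = 3400.
Hatch length per layer: 7760 / 0.11 → 70545.5 mm.
Scan time per layer = 70545.5 / 7460, so 9.4565 s.
Time per layer = 9.4565 + 11.6 = 21.0565 s.
Build time = 3400 × 21.0565 = 71592.1 s = 19.89 hours.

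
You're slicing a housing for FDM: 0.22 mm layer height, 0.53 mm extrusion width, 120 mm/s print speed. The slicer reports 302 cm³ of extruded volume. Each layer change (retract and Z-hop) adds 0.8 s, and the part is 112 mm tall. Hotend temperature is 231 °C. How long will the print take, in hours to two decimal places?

6.11 hours

Extrusion cross-section = 0.22 × 0.53 = 0.1166 mm².
Path length: 302000 mm³ / 0.1166 mm² → 2590051.5 mm.
Time extruding: 2590051.5 / 120 → 21583.8 s.
Layer count = ceil(112 / 0.22) = 510.
Z-hop total: 510 × 0.8 → 408 s.
Total = 21583.8 + 408 = 21991.8 s = 6.11 hours.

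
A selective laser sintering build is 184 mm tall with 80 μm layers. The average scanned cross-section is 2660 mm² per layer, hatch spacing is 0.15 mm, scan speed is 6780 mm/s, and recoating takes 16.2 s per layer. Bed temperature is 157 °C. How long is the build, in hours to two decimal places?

12.02 hours

Layer count = ceil(184 / 0.08) = 2300.
Hatch length per layer = 2660 / 0.15 = 17733.3 mm.
Scan time per layer = 17733.3 / 6780, so 2.6155 s.
Layer cycle = 2.6155 + 16.2 = 18.8155 s.
Total: 2300 × 18.8155 s = 43275.65 s → 12.02 hours.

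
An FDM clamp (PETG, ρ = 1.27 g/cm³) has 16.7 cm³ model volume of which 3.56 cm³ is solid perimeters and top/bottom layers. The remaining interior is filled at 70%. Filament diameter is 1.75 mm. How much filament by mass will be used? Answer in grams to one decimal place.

Interior volume = 16.7 − 3.56, so 13.14 cm³.
Infill volume = 0.70 × 13.14, so 9.198 cm³.
Total printed volume: 3.56 + 9.198 → 12.758 cm³.
Mass = 12.758 × 1.27, so 16.20266 g.

16.2 g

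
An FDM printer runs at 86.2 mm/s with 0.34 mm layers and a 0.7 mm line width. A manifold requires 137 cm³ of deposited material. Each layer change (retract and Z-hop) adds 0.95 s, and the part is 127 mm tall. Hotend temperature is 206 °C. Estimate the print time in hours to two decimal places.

Bead cross-section = 0.34 × 0.7 = 0.238 mm².
Total extruded path = 137000/0.238 = 575630.3 mm.
Print-move time = 575630.3 / 86.2 = 6677.8 s.
Layers = ⌈127/0.34⌉ = 374.
Layer-change overhead: 374 × 0.95 → 355.3 s.
Altogether 6677.8 + 355.3 = 7033.1 s, i.e. 1.95 hours.

1.95 hours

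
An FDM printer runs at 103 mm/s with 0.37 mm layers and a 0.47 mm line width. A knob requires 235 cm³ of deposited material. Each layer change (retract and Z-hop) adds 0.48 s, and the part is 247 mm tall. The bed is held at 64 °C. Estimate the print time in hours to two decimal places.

3.73 hours

Line area: 0.37 × 0.47 → 0.1739 mm².
Toolpath length = 235 cm³ / 0.1739 mm² = 235000 / 0.1739 = 1351351.4 mm.
Time extruding = 1351351.4 / 103 = 13119.9 s.
Layers = ⌈247/0.37⌉ = 668.
Non-print overhead: 668 × 0.48 → 320.64 s.
Total = 13119.9 + 320.64 = 13440.54 s = 3.73 hours.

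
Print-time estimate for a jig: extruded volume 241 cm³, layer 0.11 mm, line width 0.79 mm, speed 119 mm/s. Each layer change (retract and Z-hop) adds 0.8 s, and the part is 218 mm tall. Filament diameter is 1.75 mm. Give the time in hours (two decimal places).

Line area = 0.11 × 0.79 = 0.0869 mm².
Path length: 241000 mm³ / 0.0869 mm² → 2773302.6 mm.
Print-move time = 2773302.6 / 119, so 23305.1 s.
Number of layers: 218 / 0.11 → 1982 (rounded up).
Layer-change overhead = 1982 × 0.8, so 1585.6 s.
Total = 23305.1 + 1585.6 = 24890.7 s = 6.91 hours.

6.91 hours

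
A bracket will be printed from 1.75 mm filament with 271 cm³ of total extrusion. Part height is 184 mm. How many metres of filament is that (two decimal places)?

112.67 m

A = π r² = π × 0.875² = 2.4053 mm².
Length = 271 cm³ / 2.4053 mm² = 271000 / 2.4053 = 112667.86 mm = 112.67 m.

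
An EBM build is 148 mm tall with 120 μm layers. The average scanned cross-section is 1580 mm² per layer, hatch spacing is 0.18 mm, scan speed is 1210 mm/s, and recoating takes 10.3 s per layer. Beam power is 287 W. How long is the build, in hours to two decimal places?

Number of layers: 148 / 0.12 → 1234 (rounded up).
Per-layer scan distance: 1580 / 0.18 → 8777.8 mm.
Per-layer scan time = 8777.8 / 1210 = 7.2544 s.
Layer cycle = 7.2544 + 10.3, so 17.5544 s.
1234 layers × 17.5544 s/layer = 21662.1296 s, i.e. 6.02 hours.

6.02 hours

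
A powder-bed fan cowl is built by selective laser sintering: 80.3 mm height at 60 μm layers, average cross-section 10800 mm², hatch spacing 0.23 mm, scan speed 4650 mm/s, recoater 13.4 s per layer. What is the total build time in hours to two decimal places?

8.74 hours

Number of layers: 80.3 / 0.06 → 1339 (rounded up).
Per-layer scan distance: 10800 / 0.23 → 46956.5 mm.
Laser time per layer = 46956.5 / 4650 = 10.0982 s.
Per-layer time = 10.0982 + 13.4, so 23.4982 s.
Total: 1339 × 23.4982 s = 31464.0898 s → 8.74 hours.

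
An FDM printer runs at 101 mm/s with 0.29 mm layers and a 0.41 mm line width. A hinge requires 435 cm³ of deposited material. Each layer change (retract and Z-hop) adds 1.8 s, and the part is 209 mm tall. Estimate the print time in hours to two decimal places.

Extrusion cross-section = 0.29 × 0.41 = 0.1189 mm².
Toolpath length = 435 cm³ / 0.1189 mm² = 435000 / 0.1189 = 3658536.6 mm.
Print-move time = 3658536.6 / 101 = 36223.1 s.
Layers = ⌈209/0.29⌉ = 721.
Layer-change overhead: 721 × 1.8 → 1297.8 s.
Altogether 36223.1 + 1297.8 = 37520.9 s, i.e. 10.42 hours.

10.42 hours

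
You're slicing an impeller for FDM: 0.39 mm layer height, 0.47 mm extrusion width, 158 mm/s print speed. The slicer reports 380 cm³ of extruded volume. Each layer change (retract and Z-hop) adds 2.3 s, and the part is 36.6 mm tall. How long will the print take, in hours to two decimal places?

3.70 hours

Extrusion cross-section = 0.39 × 0.47, so 0.1833 mm².
Path length: 380000 mm³ / 0.1833 mm² → 2073104.2 mm.
Time extruding: 2073104.2 / 158 → 13120.9 s.
Layer count = ceil(36.6 / 0.39) = 94.
Z-hop total = 94 × 2.3 = 216.2 s.
Altogether 13120.9 + 216.2 = 13337.1 s, i.e. 3.70 hours.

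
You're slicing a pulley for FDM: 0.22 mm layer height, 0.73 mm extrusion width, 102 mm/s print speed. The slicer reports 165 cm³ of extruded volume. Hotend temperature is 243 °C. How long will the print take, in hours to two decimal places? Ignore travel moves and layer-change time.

Bead cross-section = 0.22 × 0.73 = 0.1606 mm².
Path length: 165000 mm³ / 0.1606 mm² → 1027397.3 mm.
Time extruding: 1027397.3 / 102 → 10072.5 s.
Converting: 10072.5 s = 2.80 hours.

2.80 hours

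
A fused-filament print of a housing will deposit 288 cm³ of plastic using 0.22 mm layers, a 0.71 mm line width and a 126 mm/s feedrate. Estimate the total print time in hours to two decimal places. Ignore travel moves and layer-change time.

Bead cross-section = 0.22 × 0.71 = 0.1562 mm².
Path length: 288000 mm³ / 0.1562 mm² → 1843790 mm.
Extrusion time: 1843790 / 126 → 14633.3 s.
Converting: 14633.3 s = 4.06 hours.

4.06 hours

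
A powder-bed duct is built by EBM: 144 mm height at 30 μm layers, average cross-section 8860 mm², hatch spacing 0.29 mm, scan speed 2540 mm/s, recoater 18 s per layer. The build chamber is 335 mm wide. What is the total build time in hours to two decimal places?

40.04 hours

Layer count = ceil(144 / 0.03) = 4800.
Per-layer scan distance = 8860 / 0.29, so 30551.7 mm.
Scan time per layer = 30551.7 / 2540 = 12.0282 s.
Time per layer: 12.0282 + 18 → 30.0282 s.
Build time = 4800 × 30.0282 = 144135.36 s = 40.04 hours.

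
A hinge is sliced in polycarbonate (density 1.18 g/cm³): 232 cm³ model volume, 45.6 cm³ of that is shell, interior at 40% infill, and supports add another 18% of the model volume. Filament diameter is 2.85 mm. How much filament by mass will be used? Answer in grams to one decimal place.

Volume inside the shell = 232 − 45.6 = 186.4 cm³.
Infill deposited = 0.40 × 186.4 = 74.56 cm³.
Support = 0.18 × 232 = 41.76 cm³.
Total printed volume = 45.6 + 74.56 + 41.76 = 161.92 cm³.
Mass = 161.92 × 1.18, so 191.0656 g.

191.1 g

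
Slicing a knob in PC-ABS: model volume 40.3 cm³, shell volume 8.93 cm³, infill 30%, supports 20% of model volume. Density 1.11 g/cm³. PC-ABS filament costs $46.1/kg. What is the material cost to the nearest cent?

Interior volume: 40.3 − 8.93 → 31.37 cm³.
Deposited infill = 0.30 × 31.37, so 9.411 cm³.
Support = 0.20 × 40.3, so 8.06 cm³.
Total extruded = 8.93 + 9.411 + 8.06, so 26.401 cm³.
Mass = 26.401 × 1.11 = 29.30511 g.
At $46.1/kg: 29.30511/1000 × 46.1 = $1.35.

$1.35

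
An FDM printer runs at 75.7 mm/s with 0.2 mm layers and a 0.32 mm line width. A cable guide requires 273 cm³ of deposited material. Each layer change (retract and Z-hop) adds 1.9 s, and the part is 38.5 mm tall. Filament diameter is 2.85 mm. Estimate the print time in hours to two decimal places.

15.75 hours

Bead cross-section = 0.2 × 0.32, so 0.064 mm².
Toolpath length = 273 cm³ / 0.064 mm² = 273000 / 0.064 = 4265625 mm.
Extrusion time: 4265625 / 75.7 → 56349.1 s.
Number of layers: 38.5 / 0.2 → 193 (rounded up).
Non-print overhead: 193 × 1.9 → 366.7 s.
Altogether 56349.1 + 366.7 = 56715.8 s, i.e. 15.75 hours.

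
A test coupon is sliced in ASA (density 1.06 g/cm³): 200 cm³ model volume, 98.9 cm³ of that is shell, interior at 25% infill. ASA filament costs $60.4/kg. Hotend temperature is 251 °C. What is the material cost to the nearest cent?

$7.95

Interior volume = 200 − 98.9 = 101.1 cm³.
Infill volume = 0.25 × 101.1 = 25.275 cm³.
Deposited volume: 98.9 + 25.275 → 124.175 cm³.
Mass = 124.175 × 1.06, so 131.6255 g.
Cost = 131.6255 g / 1000 × $60.4/kg = $7.95.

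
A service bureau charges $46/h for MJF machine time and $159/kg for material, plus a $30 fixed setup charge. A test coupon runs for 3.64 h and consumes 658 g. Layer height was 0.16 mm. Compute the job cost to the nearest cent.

$302.06

Machine-time cost = 46 × 3.64 = $167.44.
Material charge: 159 × 658/1000 → $104.622.
Adding setup: 167.44 + 104.622 + 30 → 302.062 ≈ $302.06.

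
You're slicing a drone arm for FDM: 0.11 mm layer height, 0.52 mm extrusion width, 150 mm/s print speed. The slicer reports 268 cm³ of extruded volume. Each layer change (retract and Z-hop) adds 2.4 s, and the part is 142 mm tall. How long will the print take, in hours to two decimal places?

Line area = 0.11 × 0.52, so 0.0572 mm².
Toolpath length = 268 cm³ / 0.0572 mm² = 268000 / 0.0572 = 4685314.7 mm.
Print-move time = 4685314.7 / 150 = 31235.4 s.
Number of layers: 142 / 0.11 → 1291 (rounded up).
Non-print overhead = 1291 × 2.4, so 3098.4 s.
Total = 31235.4 + 3098.4 = 34333.8 s = 9.54 hours.

9.54 hours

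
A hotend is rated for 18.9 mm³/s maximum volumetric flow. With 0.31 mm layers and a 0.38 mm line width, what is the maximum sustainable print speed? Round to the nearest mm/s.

160 mm/s

Bead cross-section = 0.31 × 0.38 = 0.1178 mm².
Max speed = 18.9 / 0.1178 = 160.44 ≈ 160 mm/s.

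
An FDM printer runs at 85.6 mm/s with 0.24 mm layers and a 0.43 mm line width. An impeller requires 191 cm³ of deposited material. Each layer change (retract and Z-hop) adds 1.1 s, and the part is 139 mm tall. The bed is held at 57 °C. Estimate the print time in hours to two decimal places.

6.18 hours

Line area = 0.24 × 0.43, so 0.1032 mm².
Toolpath length = 191 cm³ / 0.1032 mm² = 191000 / 0.1032 = 1850775.2 mm.
Time extruding = 1850775.2 / 85.6, so 21621.2 s.
Layers = ⌈139/0.24⌉ = 580.
Layer-change overhead = 580 × 1.1, so 638 s.
Altogether 21621.2 + 638 = 22259.2 s, i.e. 6.18 hours.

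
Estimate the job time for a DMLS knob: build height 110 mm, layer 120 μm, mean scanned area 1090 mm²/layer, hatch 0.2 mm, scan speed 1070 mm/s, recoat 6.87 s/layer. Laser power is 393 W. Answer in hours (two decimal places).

Layer count = ceil(110 / 0.12) = 917.
Scan path per layer = 1090 / 0.2, so 5450 mm.
Laser time per layer = 5450 / 1070 = 5.0935 s.
Time per layer = 5.0935 + 6.87 = 11.9635 s.
Build time = 917 × 11.9635 = 10970.5295 s = 3.05 hours.

3.05 hours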